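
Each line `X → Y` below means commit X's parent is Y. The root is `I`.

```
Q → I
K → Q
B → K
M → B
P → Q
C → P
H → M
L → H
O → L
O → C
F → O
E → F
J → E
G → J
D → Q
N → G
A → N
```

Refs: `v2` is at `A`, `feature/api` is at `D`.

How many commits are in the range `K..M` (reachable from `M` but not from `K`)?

Reachable from M: {B, I, K, M, Q}.
Reachable from K: {I, K, Q}.
In M's history but not K's: {B, M} — 2 commits.

2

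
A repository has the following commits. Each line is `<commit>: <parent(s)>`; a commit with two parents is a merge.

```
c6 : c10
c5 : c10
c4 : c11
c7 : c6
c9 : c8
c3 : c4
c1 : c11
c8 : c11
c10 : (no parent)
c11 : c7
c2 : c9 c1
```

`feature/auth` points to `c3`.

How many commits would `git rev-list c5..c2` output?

Reachable from c2: {c1, c10, c11, c2, c6, c7, c8, c9}.
Reachable from c5: {c10, c5}.
In c2's history but not c5's: {c1, c11, c2, c6, c7, c8, c9} — 7 commits.

7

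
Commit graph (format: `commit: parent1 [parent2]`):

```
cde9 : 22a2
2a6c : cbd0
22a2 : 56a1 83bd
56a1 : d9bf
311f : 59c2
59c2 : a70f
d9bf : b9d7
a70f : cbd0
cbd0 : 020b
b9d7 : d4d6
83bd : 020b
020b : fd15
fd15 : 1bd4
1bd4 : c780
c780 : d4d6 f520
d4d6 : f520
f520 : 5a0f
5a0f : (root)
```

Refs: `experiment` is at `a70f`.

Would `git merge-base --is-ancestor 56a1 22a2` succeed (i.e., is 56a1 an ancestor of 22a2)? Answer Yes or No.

Ancestors of 22a2 (commits reachable by following parents): {020b, 1bd4, 22a2, 56a1, 5a0f, 83bd, b9d7, c780, d4d6, d9bf, f520, fd15}.
56a1 is in that set, so it is an ancestor of 22a2.

Yes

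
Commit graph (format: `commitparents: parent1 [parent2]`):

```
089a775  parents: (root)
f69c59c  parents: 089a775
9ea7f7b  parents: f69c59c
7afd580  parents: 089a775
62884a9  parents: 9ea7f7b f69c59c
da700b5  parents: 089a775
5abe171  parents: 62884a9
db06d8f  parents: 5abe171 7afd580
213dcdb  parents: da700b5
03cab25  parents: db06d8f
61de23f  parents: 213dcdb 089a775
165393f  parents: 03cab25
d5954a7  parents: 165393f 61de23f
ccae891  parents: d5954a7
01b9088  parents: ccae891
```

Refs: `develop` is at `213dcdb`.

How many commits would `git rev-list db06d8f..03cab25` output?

1

Reachable from 03cab25: {03cab25, 089a775, 5abe171, 62884a9, 7afd580, 9ea7f7b, db06d8f, f69c59c}.
Reachable from db06d8f: {089a775, 5abe171, 62884a9, 7afd580, 9ea7f7b, db06d8f, f69c59c}.
In 03cab25's history but not db06d8f's: {03cab25} — 1 commit.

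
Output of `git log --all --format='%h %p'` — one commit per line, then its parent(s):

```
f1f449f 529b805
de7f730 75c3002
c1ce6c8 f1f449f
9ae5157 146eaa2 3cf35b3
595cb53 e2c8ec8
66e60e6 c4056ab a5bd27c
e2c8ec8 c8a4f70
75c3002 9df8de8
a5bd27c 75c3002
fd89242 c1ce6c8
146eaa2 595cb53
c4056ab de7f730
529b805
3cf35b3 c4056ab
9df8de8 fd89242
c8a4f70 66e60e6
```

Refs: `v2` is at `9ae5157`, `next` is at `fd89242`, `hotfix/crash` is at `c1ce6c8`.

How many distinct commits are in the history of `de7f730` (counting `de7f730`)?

7

Walking parent pointers from de7f730: reachable set = {529b805, 75c3002, 9df8de8, c1ce6c8, de7f730, f1f449f, fd89242}.
That is 7 commits.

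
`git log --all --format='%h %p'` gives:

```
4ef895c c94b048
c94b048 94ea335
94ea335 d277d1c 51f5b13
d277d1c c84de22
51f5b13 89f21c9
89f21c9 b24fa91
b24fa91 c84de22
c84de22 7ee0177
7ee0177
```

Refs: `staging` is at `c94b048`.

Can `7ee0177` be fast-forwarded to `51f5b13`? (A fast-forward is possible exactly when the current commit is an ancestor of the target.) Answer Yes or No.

Yes

A fast-forward from 7ee0177 to 51f5b13 is possible iff 7ee0177 is an ancestor of 51f5b13.
Ancestors of 51f5b13: {51f5b13, 7ee0177, 89f21c9, b24fa91, c84de22}.
7ee0177 is among them, so fast-forward is possible.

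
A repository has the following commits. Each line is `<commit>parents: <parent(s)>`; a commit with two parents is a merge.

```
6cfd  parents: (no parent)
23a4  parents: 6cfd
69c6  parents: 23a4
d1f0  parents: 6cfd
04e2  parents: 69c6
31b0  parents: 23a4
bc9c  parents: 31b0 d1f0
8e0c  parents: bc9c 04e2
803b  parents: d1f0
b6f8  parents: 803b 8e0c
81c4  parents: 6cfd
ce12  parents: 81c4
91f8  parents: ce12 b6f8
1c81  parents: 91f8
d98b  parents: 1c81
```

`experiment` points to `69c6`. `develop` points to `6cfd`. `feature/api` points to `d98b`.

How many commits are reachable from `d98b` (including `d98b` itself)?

15

Walking parent pointers from d98b: reachable set = {04e2, 1c81, 23a4, 31b0, 69c6, 6cfd, 803b, 81c4, 8e0c, 91f8, b6f8, bc9c, ce12, d1f0, d98b}.
That is 15 commits.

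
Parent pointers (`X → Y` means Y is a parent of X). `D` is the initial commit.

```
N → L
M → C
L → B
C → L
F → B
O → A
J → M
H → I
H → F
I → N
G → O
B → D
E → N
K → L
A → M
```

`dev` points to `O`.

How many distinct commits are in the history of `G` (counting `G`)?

Walking parent pointers from G: reachable set = {A, B, C, D, G, L, M, O}.
That is 8 commits.

8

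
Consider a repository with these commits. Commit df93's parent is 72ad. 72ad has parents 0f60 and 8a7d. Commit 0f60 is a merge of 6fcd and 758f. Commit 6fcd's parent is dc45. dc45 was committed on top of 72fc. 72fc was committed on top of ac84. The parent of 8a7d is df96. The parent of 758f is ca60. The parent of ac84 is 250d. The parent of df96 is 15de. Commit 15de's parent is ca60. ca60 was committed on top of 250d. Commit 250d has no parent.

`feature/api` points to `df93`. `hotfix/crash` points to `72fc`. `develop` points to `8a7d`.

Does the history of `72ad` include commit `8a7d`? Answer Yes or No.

Yes

Ancestors of 72ad (commits reachable by following parents): {0f60, 15de, 250d, 6fcd, 72ad, 72fc, 758f, 8a7d, ac84, ca60, dc45, df96}.
8a7d is in that set, so it is an ancestor of 72ad.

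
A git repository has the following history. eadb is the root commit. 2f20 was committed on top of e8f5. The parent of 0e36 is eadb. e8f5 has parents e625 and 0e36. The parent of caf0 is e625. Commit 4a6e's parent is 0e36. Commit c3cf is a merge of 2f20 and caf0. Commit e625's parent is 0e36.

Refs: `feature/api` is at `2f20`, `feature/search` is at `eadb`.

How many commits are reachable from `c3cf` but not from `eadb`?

6

Reachable from c3cf: {0e36, 2f20, c3cf, caf0, e625, e8f5, eadb}.
Reachable from eadb: {eadb}.
In c3cf's history but not eadb's: {0e36, 2f20, c3cf, caf0, e625, e8f5} — 6 commits.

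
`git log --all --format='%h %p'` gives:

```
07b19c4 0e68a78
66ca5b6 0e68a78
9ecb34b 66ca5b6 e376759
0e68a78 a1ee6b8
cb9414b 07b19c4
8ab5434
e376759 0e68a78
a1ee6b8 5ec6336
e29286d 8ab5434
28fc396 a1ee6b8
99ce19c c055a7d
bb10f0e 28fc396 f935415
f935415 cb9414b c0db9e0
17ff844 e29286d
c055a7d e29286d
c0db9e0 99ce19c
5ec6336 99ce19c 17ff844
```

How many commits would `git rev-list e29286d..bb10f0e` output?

Reachable from bb10f0e: {07b19c4, 0e68a78, 17ff844, 28fc396, 5ec6336, 8ab5434, 99ce19c, a1ee6b8, bb10f0e, c055a7d, c0db9e0, cb9414b, e29286d, f935415}.
Reachable from e29286d: {8ab5434, e29286d}.
In bb10f0e's history but not e29286d's: {07b19c4, 0e68a78, 17ff844, 28fc396, 5ec6336, 99ce19c, a1ee6b8, bb10f0e, c055a7d, c0db9e0, cb9414b, f935415} — 12 commits.

12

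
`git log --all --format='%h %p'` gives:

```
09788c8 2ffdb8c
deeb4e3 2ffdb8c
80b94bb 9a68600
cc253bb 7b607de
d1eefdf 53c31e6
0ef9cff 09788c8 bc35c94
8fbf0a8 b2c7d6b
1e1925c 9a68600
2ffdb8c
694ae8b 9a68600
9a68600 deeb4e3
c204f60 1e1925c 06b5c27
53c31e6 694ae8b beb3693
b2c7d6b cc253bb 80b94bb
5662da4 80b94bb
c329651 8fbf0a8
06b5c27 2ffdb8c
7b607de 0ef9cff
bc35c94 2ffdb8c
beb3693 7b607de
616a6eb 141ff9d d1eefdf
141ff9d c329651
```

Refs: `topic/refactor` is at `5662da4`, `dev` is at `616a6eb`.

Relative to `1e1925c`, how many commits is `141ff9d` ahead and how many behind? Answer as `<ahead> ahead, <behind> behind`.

10 ahead, 1 behind

Reachable from 141ff9d: {09788c8, 0ef9cff, 141ff9d, 2ffdb8c, 7b607de, 80b94bb, 8fbf0a8, 9a68600, b2c7d6b, bc35c94, c329651, cc253bb, deeb4e3}.
Reachable from 1e1925c: {1e1925c, 2ffdb8c, 9a68600, deeb4e3}.
Only in 141ff9d's history (ahead): {09788c8, 0ef9cff, 141ff9d, 7b607de, 80b94bb, 8fbf0a8, b2c7d6b, bc35c94, c329651, cc253bb} — 10.
Only in 1e1925c's history (behind): {1e1925c} — 1.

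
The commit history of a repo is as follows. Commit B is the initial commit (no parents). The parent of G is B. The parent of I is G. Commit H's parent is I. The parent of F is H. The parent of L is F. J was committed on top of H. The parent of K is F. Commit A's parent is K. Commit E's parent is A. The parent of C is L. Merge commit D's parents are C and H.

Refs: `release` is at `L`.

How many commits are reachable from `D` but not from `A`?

3

Reachable from D: {B, C, D, F, G, H, I, L}.
Reachable from A: {A, B, F, G, H, I, K}.
In D's history but not A's: {C, D, L} — 3 commits.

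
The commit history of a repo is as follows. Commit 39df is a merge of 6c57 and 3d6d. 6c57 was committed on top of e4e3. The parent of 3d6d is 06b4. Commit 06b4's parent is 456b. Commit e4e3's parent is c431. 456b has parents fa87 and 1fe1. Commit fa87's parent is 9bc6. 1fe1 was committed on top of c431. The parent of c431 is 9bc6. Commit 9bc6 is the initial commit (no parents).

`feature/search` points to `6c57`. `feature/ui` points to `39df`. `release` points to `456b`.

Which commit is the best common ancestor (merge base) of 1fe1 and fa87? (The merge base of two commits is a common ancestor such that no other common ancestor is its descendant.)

Ancestors of 1fe1: {1fe1, 9bc6, c431}.
Ancestors of fa87: {9bc6, fa87}.
Common ancestors: {9bc6}.
The only common ancestor is 9bc6, so it is the merge base.

9bc6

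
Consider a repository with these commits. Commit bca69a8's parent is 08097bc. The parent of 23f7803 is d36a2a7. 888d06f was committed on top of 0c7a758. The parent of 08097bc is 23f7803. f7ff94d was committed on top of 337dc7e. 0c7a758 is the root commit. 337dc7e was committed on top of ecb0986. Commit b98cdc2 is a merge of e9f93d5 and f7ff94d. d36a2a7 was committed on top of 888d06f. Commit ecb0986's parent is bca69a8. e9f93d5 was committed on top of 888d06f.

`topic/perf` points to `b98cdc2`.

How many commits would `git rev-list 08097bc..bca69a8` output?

1

Reachable from bca69a8: {08097bc, 0c7a758, 23f7803, 888d06f, bca69a8, d36a2a7}.
Reachable from 08097bc: {08097bc, 0c7a758, 23f7803, 888d06f, d36a2a7}.
In bca69a8's history but not 08097bc's: {bca69a8} — 1 commit.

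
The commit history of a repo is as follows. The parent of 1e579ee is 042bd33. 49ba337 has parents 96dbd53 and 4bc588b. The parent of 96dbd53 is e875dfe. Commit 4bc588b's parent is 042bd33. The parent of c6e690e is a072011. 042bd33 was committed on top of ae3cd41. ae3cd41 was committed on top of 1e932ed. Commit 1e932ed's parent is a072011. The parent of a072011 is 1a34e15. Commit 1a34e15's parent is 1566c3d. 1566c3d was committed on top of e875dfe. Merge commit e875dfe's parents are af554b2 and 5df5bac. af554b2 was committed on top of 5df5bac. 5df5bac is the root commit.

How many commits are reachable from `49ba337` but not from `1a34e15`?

7

Reachable from 49ba337: {042bd33, 1566c3d, 1a34e15, 1e932ed, 49ba337, 4bc588b, 5df5bac, 96dbd53, a072011, ae3cd41, af554b2, e875dfe}.
Reachable from 1a34e15: {1566c3d, 1a34e15, 5df5bac, af554b2, e875dfe}.
In 49ba337's history but not 1a34e15's: {042bd33, 1e932ed, 49ba337, 4bc588b, 96dbd53, a072011, ae3cd41} — 7 commits.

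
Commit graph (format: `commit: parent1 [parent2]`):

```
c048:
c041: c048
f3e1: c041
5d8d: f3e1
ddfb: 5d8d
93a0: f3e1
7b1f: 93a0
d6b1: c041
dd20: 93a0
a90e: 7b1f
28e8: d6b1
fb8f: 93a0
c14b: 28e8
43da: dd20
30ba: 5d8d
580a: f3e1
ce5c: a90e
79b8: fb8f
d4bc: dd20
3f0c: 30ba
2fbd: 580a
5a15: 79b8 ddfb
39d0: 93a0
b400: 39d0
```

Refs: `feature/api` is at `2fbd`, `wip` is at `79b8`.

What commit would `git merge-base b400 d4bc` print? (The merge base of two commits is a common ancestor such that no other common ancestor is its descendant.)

93a0

Ancestors of b400: {39d0, 93a0, b400, c041, c048, f3e1}.
Ancestors of d4bc: {93a0, c041, c048, d4bc, dd20, f3e1}.
Common ancestors: {93a0, c041, c048, f3e1}.
Among these, 93a0 is not an ancestor of any other common ancestor — it is the merge base.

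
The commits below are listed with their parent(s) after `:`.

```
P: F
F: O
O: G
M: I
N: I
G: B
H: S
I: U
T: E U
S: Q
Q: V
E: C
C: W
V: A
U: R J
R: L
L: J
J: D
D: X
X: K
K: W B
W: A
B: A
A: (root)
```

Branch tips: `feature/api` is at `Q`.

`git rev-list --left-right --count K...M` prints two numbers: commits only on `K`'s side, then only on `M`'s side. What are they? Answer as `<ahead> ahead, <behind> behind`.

0 ahead, 8 behind

Reachable from K: {A, B, K, W}.
Reachable from M: {A, B, D, I, J, K, L, M, R, U, W, X}.
Only in K's history (ahead): {} — 0.
Only in M's history (behind): {D, I, J, L, M, R, U, X} — 8.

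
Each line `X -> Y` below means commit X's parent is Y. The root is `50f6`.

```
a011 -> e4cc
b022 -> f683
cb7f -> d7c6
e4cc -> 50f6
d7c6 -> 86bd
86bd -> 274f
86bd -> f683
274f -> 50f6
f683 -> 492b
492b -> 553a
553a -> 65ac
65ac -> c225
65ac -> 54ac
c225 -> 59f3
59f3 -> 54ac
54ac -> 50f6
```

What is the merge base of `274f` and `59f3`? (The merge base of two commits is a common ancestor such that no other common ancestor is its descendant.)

Ancestors of 274f: {274f, 50f6}.
Ancestors of 59f3: {50f6, 54ac, 59f3}.
Common ancestors: {50f6}.
The only common ancestor is 50f6, so it is the merge base.

50f6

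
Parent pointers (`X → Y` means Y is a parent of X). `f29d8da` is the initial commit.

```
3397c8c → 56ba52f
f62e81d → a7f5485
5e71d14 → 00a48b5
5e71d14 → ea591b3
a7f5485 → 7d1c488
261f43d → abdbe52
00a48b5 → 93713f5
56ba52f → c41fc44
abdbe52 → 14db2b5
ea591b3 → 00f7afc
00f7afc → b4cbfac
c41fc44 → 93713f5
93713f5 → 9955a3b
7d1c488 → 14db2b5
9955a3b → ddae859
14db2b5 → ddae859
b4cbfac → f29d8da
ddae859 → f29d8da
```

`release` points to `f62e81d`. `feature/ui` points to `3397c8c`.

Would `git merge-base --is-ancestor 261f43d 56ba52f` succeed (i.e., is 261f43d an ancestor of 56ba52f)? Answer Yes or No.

Ancestors of 56ba52f: {56ba52f, 93713f5, 9955a3b, c41fc44, ddae859, f29d8da}.
261f43d is not in that set, so it is not an ancestor of 56ba52f.

No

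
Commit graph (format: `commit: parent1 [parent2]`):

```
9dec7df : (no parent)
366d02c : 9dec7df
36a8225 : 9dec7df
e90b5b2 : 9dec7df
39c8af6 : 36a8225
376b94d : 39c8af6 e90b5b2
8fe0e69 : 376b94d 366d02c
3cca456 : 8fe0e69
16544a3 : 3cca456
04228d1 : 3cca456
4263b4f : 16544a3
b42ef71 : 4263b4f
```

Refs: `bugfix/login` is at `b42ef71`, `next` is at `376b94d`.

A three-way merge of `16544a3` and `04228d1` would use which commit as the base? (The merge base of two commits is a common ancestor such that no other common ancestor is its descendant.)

Ancestors of 16544a3: {16544a3, 366d02c, 36a8225, 376b94d, 39c8af6, 3cca456, 8fe0e69, 9dec7df, e90b5b2}.
Ancestors of 04228d1: {04228d1, 366d02c, 36a8225, 376b94d, 39c8af6, 3cca456, 8fe0e69, 9dec7df, e90b5b2}.
Common ancestors: {366d02c, 36a8225, 376b94d, 39c8af6, 3cca456, 8fe0e69, 9dec7df, e90b5b2}.
Among these, 3cca456 is not an ancestor of any other common ancestor — it is the merge base.

3cca456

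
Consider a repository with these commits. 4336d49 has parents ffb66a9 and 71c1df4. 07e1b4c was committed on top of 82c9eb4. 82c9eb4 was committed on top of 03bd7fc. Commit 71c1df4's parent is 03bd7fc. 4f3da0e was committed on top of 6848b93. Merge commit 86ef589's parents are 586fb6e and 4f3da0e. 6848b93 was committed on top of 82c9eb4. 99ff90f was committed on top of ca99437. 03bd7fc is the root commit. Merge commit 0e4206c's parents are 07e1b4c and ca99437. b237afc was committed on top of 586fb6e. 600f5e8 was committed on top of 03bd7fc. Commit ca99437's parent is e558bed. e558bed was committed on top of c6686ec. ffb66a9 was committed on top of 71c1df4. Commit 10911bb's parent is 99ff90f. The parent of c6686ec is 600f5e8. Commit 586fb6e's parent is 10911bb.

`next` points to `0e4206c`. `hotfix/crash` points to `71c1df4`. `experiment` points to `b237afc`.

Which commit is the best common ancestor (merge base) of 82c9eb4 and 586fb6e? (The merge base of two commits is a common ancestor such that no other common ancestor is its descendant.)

Ancestors of 82c9eb4: {03bd7fc, 82c9eb4}.
Ancestors of 586fb6e: {03bd7fc, 10911bb, 586fb6e, 600f5e8, 99ff90f, c6686ec, ca99437, e558bed}.
Common ancestors: {03bd7fc}.
The only common ancestor is 03bd7fc, so it is the merge base.

03bd7fc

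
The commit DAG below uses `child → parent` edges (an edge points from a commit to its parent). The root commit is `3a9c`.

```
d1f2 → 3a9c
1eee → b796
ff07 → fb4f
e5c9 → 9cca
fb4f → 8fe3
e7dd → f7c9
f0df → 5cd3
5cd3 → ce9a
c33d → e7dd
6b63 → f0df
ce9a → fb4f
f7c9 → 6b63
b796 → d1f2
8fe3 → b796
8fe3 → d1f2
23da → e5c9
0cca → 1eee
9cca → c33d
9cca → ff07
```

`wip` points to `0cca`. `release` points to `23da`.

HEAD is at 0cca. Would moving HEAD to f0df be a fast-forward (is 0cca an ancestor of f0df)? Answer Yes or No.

No

A fast-forward from 0cca to f0df is possible iff 0cca is an ancestor of f0df.
Ancestors of f0df: {3a9c, 5cd3, 8fe3, b796, ce9a, d1f2, f0df, fb4f}.
0cca is not among them, so fast-forward is not possible.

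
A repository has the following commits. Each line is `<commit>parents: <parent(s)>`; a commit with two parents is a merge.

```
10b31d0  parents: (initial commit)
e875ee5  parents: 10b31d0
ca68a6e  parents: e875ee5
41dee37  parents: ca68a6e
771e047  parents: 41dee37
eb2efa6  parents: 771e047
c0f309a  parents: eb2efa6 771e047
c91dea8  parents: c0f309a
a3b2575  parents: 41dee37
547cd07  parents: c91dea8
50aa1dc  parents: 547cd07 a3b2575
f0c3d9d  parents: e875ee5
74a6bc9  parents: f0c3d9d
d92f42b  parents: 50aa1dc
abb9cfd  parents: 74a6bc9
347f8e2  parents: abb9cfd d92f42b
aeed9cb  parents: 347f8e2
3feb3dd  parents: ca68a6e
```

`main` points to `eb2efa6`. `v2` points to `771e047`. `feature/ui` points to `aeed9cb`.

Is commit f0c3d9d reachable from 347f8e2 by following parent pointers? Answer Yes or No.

Yes

Ancestors of 347f8e2 (commits reachable by following parents): {10b31d0, 347f8e2, 41dee37, 50aa1dc, 547cd07, 74a6bc9, 771e047, a3b2575, abb9cfd, c0f309a, c91dea8, ca68a6e, d92f42b, e875ee5, eb2efa6, f0c3d9d}.
f0c3d9d is in that set, so it is an ancestor of 347f8e2.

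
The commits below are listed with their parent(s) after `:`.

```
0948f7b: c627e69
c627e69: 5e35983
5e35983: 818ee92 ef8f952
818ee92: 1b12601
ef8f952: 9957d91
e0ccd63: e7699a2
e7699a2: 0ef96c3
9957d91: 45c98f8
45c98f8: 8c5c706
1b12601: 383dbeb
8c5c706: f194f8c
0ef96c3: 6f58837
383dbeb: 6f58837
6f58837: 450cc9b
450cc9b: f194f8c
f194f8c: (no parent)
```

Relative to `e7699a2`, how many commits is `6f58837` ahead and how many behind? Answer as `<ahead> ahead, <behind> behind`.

Reachable from 6f58837: {450cc9b, 6f58837, f194f8c}.
Reachable from e7699a2: {0ef96c3, 450cc9b, 6f58837, e7699a2, f194f8c}.
Only in 6f58837's history (ahead): {} — 0.
Only in e7699a2's history (behind): {0ef96c3, e7699a2} — 2.

0 ahead, 2 behind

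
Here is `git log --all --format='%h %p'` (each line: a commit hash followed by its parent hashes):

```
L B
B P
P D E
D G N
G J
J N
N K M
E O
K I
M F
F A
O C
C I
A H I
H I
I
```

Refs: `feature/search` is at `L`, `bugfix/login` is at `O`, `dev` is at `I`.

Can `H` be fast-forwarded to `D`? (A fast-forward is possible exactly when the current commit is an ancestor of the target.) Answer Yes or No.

A fast-forward from H to D is possible iff H is an ancestor of D.
Ancestors of D: {A, D, F, G, H, I, J, K, M, N}.
H is among them, so fast-forward is possible.

Yes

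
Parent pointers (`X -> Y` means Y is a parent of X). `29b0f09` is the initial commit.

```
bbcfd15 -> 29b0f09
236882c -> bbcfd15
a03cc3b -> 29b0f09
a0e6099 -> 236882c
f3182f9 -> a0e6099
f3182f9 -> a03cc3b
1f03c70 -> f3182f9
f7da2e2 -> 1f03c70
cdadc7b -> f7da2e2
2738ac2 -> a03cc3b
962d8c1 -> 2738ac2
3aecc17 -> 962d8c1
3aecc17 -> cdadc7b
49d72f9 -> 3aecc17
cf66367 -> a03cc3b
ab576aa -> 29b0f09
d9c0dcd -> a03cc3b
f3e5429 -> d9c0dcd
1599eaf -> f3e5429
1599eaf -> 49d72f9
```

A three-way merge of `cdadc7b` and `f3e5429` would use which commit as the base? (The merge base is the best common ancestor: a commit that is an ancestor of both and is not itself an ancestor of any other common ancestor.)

Ancestors of cdadc7b: {1f03c70, 236882c, 29b0f09, a03cc3b, a0e6099, bbcfd15, cdadc7b, f3182f9, f7da2e2}.
Ancestors of f3e5429: {29b0f09, a03cc3b, d9c0dcd, f3e5429}.
Common ancestors: {29b0f09, a03cc3b}.
Among these, a03cc3b is not an ancestor of any other common ancestor — it is the merge base.

a03cc3b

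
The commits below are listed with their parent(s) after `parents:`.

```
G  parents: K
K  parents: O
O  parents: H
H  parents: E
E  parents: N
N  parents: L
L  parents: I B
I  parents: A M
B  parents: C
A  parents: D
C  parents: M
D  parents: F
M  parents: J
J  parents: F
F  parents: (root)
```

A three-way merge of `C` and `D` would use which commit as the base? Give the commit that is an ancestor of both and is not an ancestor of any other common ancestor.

Ancestors of C: {C, F, J, M}.
Ancestors of D: {D, F}.
Common ancestors: {F}.
The only common ancestor is F, so it is the merge base.

F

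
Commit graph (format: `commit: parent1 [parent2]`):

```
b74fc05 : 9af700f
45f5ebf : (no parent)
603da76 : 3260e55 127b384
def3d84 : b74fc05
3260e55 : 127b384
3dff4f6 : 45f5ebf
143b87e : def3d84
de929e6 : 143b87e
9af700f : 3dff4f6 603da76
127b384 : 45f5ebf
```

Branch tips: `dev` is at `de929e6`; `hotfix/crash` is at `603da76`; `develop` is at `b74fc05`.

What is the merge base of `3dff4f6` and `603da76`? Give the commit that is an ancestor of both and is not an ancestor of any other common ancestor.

Ancestors of 3dff4f6: {3dff4f6, 45f5ebf}.
Ancestors of 603da76: {127b384, 3260e55, 45f5ebf, 603da76}.
Common ancestors: {45f5ebf}.
The only common ancestor is 45f5ebf, so it is the merge base.

45f5ebf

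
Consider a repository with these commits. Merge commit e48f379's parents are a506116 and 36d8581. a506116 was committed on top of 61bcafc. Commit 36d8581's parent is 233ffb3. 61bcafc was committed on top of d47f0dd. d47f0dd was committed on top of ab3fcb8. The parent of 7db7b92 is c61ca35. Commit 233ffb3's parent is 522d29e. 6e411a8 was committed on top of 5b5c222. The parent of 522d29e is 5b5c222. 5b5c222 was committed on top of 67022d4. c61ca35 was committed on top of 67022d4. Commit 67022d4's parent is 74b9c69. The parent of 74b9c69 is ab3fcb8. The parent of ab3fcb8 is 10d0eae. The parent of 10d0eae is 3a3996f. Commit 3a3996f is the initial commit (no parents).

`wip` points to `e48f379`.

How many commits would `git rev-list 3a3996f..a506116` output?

5

Reachable from a506116: {10d0eae, 3a3996f, 61bcafc, a506116, ab3fcb8, d47f0dd}.
Reachable from 3a3996f: {3a3996f}.
In a506116's history but not 3a3996f's: {10d0eae, 61bcafc, a506116, ab3fcb8, d47f0dd} — 5 commits.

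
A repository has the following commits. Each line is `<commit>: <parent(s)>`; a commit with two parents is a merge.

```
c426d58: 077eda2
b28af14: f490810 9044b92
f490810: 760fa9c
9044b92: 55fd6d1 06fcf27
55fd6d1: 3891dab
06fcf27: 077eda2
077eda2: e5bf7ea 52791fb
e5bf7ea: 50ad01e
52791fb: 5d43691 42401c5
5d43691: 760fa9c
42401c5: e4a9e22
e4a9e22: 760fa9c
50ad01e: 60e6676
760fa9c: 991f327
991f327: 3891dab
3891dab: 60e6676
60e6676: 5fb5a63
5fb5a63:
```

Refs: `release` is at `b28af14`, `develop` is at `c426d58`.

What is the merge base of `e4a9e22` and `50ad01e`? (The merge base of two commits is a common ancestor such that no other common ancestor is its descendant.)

Ancestors of e4a9e22: {3891dab, 5fb5a63, 60e6676, 760fa9c, 991f327, e4a9e22}.
Ancestors of 50ad01e: {50ad01e, 5fb5a63, 60e6676}.
Common ancestors: {5fb5a63, 60e6676}.
Among these, 60e6676 is not an ancestor of any other common ancestor — it is the merge base.

60e6676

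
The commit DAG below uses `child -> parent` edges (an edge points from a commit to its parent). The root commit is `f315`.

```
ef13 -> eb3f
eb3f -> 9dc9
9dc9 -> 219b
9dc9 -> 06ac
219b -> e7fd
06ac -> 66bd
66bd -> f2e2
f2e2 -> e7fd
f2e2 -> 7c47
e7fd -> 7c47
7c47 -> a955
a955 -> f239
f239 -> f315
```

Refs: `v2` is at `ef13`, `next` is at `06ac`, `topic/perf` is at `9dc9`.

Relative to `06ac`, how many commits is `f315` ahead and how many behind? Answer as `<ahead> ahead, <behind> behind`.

Reachable from f315: {f315}.
Reachable from 06ac: {06ac, 66bd, 7c47, a955, e7fd, f239, f2e2, f315}.
Only in f315's history (ahead): {} — 0.
Only in 06ac's history (behind): {06ac, 66bd, 7c47, a955, e7fd, f239, f2e2} — 7.

0 ahead, 7 behind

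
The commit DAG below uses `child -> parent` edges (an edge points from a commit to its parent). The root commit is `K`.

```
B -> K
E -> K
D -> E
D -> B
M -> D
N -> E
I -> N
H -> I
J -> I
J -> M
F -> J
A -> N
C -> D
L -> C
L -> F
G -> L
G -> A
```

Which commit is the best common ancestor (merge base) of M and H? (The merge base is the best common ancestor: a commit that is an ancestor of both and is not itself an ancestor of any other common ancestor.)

Ancestors of M: {B, D, E, K, M}.
Ancestors of H: {E, H, I, K, N}.
Common ancestors: {E, K}.
Among these, E is not an ancestor of any other common ancestor — it is the merge base.

E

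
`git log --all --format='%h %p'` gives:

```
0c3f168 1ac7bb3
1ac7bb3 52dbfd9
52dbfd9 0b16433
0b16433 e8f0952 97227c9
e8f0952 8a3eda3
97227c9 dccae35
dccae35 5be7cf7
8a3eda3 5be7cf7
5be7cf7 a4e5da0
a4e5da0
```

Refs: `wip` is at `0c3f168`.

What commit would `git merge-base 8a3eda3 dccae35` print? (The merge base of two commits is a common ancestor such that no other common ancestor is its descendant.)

Ancestors of 8a3eda3: {5be7cf7, 8a3eda3, a4e5da0}.
Ancestors of dccae35: {5be7cf7, a4e5da0, dccae35}.
Common ancestors: {5be7cf7, a4e5da0}.
Among these, 5be7cf7 is not an ancestor of any other common ancestor — it is the merge base.

5be7cf7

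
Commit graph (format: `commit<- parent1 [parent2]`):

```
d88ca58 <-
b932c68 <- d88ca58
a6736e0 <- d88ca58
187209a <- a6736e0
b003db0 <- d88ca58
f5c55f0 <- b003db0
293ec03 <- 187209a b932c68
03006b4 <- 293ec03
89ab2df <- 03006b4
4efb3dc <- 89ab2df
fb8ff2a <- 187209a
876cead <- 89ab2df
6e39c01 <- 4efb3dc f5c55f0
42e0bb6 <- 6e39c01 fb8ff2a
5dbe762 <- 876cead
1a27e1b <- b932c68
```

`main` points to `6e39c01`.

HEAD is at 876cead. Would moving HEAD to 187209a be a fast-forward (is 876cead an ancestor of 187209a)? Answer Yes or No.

No

A fast-forward from 876cead to 187209a is possible iff 876cead is an ancestor of 187209a.
Ancestors of 187209a: {187209a, a6736e0, d88ca58}.
876cead is not among them, so fast-forward is not possible.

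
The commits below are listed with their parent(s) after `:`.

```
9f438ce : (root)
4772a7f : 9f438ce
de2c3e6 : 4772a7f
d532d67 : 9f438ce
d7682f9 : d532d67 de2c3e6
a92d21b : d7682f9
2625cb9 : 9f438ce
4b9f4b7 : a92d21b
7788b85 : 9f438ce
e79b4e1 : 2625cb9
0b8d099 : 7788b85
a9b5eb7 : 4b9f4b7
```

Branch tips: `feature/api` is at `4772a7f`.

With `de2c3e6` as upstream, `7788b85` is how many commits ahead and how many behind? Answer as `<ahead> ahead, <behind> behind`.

1 ahead, 2 behind

Reachable from 7788b85: {7788b85, 9f438ce}.
Reachable from de2c3e6: {4772a7f, 9f438ce, de2c3e6}.
Only in 7788b85's history (ahead): {7788b85} — 1.
Only in de2c3e6's history (behind): {4772a7f, de2c3e6} — 2.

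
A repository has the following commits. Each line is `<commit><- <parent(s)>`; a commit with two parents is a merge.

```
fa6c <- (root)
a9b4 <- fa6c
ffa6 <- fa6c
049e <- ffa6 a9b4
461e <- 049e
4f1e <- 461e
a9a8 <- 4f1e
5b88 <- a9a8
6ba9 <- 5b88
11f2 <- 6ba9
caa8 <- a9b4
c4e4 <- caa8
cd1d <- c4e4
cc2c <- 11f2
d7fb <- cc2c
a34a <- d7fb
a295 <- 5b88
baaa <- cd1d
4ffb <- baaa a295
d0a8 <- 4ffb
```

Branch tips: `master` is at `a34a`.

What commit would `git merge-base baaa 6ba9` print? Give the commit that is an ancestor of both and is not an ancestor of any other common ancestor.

Ancestors of baaa: {a9b4, baaa, c4e4, caa8, cd1d, fa6c}.
Ancestors of 6ba9: {049e, 461e, 4f1e, 5b88, 6ba9, a9a8, a9b4, fa6c, ffa6}.
Common ancestors: {a9b4, fa6c}.
Among these, a9b4 is not an ancestor of any other common ancestor — it is the merge base.

a9b4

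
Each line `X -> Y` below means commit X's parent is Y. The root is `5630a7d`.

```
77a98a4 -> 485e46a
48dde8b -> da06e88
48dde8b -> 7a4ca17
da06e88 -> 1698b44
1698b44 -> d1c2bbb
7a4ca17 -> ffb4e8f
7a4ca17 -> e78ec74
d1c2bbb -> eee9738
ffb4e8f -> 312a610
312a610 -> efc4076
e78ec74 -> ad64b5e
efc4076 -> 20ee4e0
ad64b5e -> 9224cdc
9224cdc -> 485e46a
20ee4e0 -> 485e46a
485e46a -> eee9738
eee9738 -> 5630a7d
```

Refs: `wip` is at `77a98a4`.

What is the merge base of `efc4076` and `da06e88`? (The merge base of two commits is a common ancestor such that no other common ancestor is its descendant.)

eee9738

Ancestors of efc4076: {20ee4e0, 485e46a, 5630a7d, eee9738, efc4076}.
Ancestors of da06e88: {1698b44, 5630a7d, d1c2bbb, da06e88, eee9738}.
Common ancestors: {5630a7d, eee9738}.
Among these, eee9738 is not an ancestor of any other common ancestor — it is the merge base.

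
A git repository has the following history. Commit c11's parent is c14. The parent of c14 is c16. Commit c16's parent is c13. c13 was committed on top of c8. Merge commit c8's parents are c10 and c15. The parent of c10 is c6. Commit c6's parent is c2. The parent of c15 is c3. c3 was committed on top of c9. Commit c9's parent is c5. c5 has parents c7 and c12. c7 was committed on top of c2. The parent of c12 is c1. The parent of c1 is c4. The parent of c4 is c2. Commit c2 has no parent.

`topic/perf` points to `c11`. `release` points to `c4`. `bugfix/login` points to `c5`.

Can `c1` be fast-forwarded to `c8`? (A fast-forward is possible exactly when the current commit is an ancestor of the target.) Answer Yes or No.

Yes

A fast-forward from c1 to c8 is possible iff c1 is an ancestor of c8.
Ancestors of c8: {c1, c10, c12, c15, c2, c3, c4, c5, c6, c7, c8, c9}.
c1 is among them, so fast-forward is possible.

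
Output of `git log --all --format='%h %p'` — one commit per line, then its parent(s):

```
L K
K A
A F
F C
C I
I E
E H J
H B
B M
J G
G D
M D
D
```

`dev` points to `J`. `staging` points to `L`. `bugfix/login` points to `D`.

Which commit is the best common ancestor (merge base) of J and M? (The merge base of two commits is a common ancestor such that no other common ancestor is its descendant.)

D

Ancestors of J: {D, G, J}.
Ancestors of M: {D, M}.
Common ancestors: {D}.
The only common ancestor is D, so it is the merge base.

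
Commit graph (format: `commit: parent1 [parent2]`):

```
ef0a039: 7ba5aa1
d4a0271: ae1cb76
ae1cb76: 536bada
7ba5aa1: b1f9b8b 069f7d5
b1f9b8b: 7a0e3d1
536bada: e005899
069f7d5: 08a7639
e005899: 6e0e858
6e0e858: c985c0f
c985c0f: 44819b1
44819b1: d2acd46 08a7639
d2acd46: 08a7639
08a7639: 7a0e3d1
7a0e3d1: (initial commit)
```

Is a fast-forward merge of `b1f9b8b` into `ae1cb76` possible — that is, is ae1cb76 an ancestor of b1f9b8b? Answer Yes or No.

No

A fast-forward from ae1cb76 to b1f9b8b is possible iff ae1cb76 is an ancestor of b1f9b8b.
Ancestors of b1f9b8b: {7a0e3d1, b1f9b8b}.
ae1cb76 is not among them, so fast-forward is not possible.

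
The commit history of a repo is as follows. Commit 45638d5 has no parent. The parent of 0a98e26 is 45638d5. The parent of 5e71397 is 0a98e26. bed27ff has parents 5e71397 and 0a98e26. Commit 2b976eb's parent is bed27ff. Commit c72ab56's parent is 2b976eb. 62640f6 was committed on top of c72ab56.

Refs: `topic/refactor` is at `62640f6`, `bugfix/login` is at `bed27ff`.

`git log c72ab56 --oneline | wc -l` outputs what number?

Walking parent pointers from c72ab56: reachable set = {0a98e26, 2b976eb, 45638d5, 5e71397, bed27ff, c72ab56}.
That is 6 commits.

6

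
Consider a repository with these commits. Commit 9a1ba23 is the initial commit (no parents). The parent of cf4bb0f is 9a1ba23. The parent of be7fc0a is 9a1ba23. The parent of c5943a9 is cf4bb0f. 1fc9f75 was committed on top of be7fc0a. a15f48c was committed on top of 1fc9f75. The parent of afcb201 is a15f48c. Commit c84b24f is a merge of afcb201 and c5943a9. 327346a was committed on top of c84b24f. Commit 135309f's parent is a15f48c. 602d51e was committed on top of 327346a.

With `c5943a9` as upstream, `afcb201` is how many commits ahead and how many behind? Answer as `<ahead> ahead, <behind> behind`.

4 ahead, 2 behind

Reachable from afcb201: {1fc9f75, 9a1ba23, a15f48c, afcb201, be7fc0a}.
Reachable from c5943a9: {9a1ba23, c5943a9, cf4bb0f}.
Only in afcb201's history (ahead): {1fc9f75, a15f48c, afcb201, be7fc0a} — 4.
Only in c5943a9's history (behind): {c5943a9, cf4bb0f} — 2.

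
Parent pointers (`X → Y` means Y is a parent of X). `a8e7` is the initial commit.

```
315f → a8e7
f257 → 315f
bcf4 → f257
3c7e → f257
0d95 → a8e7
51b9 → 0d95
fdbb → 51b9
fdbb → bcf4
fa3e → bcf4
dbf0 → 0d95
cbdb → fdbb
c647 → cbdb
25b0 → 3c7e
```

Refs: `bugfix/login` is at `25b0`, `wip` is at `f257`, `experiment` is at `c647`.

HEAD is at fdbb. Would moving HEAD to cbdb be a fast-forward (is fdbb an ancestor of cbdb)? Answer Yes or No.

Yes

A fast-forward from fdbb to cbdb is possible iff fdbb is an ancestor of cbdb.
Ancestors of cbdb: {0d95, 315f, 51b9, a8e7, bcf4, cbdb, f257, fdbb}.
fdbb is among them, so fast-forward is possible.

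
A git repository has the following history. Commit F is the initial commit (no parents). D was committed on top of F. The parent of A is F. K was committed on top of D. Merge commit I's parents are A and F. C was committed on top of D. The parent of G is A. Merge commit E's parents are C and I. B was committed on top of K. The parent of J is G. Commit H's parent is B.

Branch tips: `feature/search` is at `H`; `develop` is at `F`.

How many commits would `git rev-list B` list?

4

Walking parent pointers from B: reachable set = {B, D, F, K}.
That is 4 commits.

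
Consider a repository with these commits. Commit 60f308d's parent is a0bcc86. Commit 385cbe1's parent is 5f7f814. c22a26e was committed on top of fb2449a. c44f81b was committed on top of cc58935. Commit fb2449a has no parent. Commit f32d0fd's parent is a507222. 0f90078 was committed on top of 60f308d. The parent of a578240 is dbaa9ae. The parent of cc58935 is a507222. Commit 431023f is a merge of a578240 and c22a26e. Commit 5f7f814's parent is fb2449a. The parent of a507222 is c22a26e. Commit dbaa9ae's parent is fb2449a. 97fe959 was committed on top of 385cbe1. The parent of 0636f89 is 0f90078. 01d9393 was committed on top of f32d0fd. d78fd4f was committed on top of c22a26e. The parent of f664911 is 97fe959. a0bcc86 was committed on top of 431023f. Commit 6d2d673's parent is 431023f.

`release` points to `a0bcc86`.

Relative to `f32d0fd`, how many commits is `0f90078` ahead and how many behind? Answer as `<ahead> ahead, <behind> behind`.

Reachable from 0f90078: {0f90078, 431023f, 60f308d, a0bcc86, a578240, c22a26e, dbaa9ae, fb2449a}.
Reachable from f32d0fd: {a507222, c22a26e, f32d0fd, fb2449a}.
Only in 0f90078's history (ahead): {0f90078, 431023f, 60f308d, a0bcc86, a578240, dbaa9ae} — 6.
Only in f32d0fd's history (behind): {a507222, f32d0fd} — 2.

6 ahead, 2 behind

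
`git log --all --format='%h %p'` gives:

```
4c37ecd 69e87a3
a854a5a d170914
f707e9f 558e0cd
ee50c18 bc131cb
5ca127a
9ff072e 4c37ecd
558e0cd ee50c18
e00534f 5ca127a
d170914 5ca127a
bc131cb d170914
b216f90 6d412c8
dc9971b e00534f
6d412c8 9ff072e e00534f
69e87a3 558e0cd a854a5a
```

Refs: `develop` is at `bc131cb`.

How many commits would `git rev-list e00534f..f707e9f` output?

Reachable from f707e9f: {558e0cd, 5ca127a, bc131cb, d170914, ee50c18, f707e9f}.
Reachable from e00534f: {5ca127a, e00534f}.
In f707e9f's history but not e00534f's: {558e0cd, bc131cb, d170914, ee50c18, f707e9f} — 5 commits.

5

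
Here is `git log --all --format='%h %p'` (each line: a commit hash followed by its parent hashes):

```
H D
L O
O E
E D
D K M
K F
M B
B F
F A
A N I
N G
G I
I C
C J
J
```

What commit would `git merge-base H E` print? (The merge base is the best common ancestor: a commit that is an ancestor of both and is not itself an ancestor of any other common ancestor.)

D

Ancestors of H: {A, B, C, D, F, G, H, I, J, K, M, N}.
Ancestors of E: {A, B, C, D, E, F, G, I, J, K, M, N}.
Common ancestors: {A, B, C, D, F, G, I, J, K, M, N}.
Among these, D is not an ancestor of any other common ancestor — it is the merge base.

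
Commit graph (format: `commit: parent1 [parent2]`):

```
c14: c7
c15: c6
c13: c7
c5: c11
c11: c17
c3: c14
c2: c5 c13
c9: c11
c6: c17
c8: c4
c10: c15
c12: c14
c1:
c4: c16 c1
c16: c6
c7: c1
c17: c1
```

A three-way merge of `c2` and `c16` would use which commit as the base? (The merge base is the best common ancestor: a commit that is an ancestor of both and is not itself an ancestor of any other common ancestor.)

c17

Ancestors of c2: {c1, c11, c13, c17, c2, c5, c7}.
Ancestors of c16: {c1, c16, c17, c6}.
Common ancestors: {c1, c17}.
Among these, c17 is not an ancestor of any other common ancestor — it is the merge base.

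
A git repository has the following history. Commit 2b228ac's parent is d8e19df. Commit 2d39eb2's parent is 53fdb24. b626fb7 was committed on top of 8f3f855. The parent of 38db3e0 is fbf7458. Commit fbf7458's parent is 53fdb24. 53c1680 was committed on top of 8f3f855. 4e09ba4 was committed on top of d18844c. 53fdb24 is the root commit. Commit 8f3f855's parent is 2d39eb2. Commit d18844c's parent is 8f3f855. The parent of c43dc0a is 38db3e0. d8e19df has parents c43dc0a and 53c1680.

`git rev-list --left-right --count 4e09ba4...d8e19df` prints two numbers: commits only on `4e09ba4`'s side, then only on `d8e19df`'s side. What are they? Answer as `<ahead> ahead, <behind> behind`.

Reachable from 4e09ba4: {2d39eb2, 4e09ba4, 53fdb24, 8f3f855, d18844c}.
Reachable from d8e19df: {2d39eb2, 38db3e0, 53c1680, 53fdb24, 8f3f855, c43dc0a, d8e19df, fbf7458}.
Only in 4e09ba4's history (ahead): {4e09ba4, d18844c} — 2.
Only in d8e19df's history (behind): {38db3e0, 53c1680, c43dc0a, d8e19df, fbf7458} — 5.

2 ahead, 5 behind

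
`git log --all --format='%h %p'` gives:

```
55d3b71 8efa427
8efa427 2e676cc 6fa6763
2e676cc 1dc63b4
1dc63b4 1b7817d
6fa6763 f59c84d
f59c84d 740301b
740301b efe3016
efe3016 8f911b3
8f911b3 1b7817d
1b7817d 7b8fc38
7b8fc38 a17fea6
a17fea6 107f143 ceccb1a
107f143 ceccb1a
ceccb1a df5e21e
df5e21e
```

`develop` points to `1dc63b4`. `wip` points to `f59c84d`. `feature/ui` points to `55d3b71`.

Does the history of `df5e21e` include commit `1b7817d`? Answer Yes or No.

No

Ancestors of df5e21e: {df5e21e}.
1b7817d is not in that set, so it is not an ancestor of df5e21e.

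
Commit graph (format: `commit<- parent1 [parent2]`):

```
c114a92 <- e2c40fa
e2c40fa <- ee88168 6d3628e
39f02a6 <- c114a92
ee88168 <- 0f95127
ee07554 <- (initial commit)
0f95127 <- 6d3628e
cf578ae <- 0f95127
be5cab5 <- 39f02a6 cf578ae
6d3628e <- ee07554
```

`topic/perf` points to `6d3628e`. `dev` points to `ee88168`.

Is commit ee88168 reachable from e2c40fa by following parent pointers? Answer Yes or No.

Yes

Ancestors of e2c40fa (commits reachable by following parents): {0f95127, 6d3628e, e2c40fa, ee07554, ee88168}.
ee88168 is in that set, so it is an ancestor of e2c40fa.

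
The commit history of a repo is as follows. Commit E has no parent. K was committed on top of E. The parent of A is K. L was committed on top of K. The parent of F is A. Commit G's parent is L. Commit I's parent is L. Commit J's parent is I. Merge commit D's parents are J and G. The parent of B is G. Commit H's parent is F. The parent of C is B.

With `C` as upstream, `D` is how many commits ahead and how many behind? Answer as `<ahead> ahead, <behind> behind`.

Reachable from D: {D, E, G, I, J, K, L}.
Reachable from C: {B, C, E, G, K, L}.
Only in D's history (ahead): {D, I, J} — 3.
Only in C's history (behind): {B, C} — 2.

3 ahead, 2 behind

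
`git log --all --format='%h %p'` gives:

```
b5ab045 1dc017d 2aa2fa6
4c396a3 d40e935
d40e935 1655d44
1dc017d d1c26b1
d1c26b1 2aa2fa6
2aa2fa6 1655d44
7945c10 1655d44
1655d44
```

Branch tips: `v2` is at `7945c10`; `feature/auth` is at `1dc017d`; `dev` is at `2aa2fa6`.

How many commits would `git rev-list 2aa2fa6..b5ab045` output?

Reachable from b5ab045: {1655d44, 1dc017d, 2aa2fa6, b5ab045, d1c26b1}.
Reachable from 2aa2fa6: {1655d44, 2aa2fa6}.
In b5ab045's history but not 2aa2fa6's: {1dc017d, b5ab045, d1c26b1} — 3 commits.

3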